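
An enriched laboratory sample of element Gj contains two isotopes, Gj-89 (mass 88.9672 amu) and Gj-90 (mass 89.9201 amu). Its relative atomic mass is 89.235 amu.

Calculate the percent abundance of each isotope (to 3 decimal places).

With x = fraction of Gj-89 (so Gj-90 is 1 − x):
88.9672·x + 89.9201·(1 − x) = 89.235
(88.9672 − 89.9201)·x = 89.235 − 89.9201
x = -0.6851 / -0.9529 = 0.71896 → 71.896% Gj-89, 28.104% Gj-90.

Gj-89: 71.896%, Gj-90: 28.104%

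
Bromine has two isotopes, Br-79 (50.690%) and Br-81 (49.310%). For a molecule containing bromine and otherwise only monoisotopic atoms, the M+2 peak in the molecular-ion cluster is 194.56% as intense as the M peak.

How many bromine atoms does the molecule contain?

2

For n independent Br atoms, I(M+2)/I(M) = n · (abundance Br-81) / (abundance Br-79) = n · 0.49310/0.50690.
n = 1.9456 × 0.50690/0.49310 = 2.00 ≈ 2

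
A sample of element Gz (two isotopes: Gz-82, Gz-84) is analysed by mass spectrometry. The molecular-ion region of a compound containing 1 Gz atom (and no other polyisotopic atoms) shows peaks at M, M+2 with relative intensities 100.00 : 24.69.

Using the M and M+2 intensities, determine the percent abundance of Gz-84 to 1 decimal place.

19.8%

If p is the fraction of Gz that is Gz-82, then I(M+2)/I(M) = [C(1,1)·p^0·(1−p)] / p^1 = 1·(1−p)/p = 24.69/100.00 = 0.2469
(1−p)/p = 0.2469/1 = 0.2469  ⇒  p = 1/(1 + 0.2469) = 0.8020
Gz-82: 80.2%, Gz-84: 19.8%.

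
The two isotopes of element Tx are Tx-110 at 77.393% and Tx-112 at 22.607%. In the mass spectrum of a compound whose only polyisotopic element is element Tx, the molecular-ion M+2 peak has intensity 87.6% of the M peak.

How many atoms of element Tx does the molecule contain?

The M+2/M ratio from n Tx atoms is n · q/p = n · 0.22607/0.77393.
n = 0.876 × 0.77393/0.22607 = 3.00 ≈ 3

3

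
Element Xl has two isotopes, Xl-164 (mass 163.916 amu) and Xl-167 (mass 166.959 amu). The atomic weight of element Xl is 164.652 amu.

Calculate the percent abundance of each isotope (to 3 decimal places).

Let x be the fractional abundance of Xl-164; then Xl-167 has abundance 1 − x.
163.916·x + 166.959·(1 − x) = 164.652
(163.916 − 166.959)·x = 164.652 − 166.959
x = -2.307 / -3.043 = 0.75813 → 75.813% Xl-164, 24.187% Xl-167.

Xl-164: 75.813%, Xl-167: 24.187%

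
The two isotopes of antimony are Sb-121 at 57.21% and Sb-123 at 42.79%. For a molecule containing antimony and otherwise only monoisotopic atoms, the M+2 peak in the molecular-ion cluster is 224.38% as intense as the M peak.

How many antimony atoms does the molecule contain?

With n Sb atoms, P(M+2)/P(M) = C(n,1)·p^(n−1)q / p^n = n·q/p = n · 0.4279/0.5721.
n = 2.2438 × 0.5721/0.4279 = 3.00 ≈ 3

3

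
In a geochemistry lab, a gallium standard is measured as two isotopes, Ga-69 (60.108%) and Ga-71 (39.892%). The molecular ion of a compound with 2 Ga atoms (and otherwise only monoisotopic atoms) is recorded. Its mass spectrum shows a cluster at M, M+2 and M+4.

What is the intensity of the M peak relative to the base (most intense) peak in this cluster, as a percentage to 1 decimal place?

75.3%

(0.60108 + 0.39892)^2 gives M 0.3613, M+2 0.4796, M+4 0.1591; the largest is M+2.
P(M+2) = C(2,1) × 0.60108^1 × 0.39892^1 = 2 × 0.60108 × 0.39892 = 0.479566 (base)
P(M) = C(2,0) × 0.60108^2 × 0.39892^0 = 1 × 0.36129717 × 1.0000 = 0.361297
Relative intensity = 0.361297 / 0.479566 × 100 = 75.3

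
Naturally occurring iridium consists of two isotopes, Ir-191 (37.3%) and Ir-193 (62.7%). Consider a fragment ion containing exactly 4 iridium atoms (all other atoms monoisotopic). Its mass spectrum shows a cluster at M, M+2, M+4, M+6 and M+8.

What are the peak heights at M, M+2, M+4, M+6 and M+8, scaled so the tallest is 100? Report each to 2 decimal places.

5.26 : 35.39 : 89.23 : 100.00 : 42.02

The 4 Ir atoms are independent, so intensities follow the terms of (0.373 + 0.627)^4.
P(M) = 0.373^4 = 0.019357
P(M+2) = 4 × 0.373^3 × 0.627^1 = 0.130153
P(M+4) = 6 × 0.373^2 × 0.627^2 = 0.328174
P(M+6) = 4 × 0.373^1 × 0.627^3 = 0.367766
P(M+8) = 0.627^4 = 0.154550
The M+6 peak is largest (0.367766); scaling to 100 gives 5.26 : 35.39 : 89.23 : 100.00 : 42.02.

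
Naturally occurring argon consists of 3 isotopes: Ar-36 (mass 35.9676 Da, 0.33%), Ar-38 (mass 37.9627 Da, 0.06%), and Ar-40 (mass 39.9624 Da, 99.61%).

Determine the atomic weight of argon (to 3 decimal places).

39.948 Da

Ar = Σ fᵢ·mᵢ = 0.0033 × 35.9676 + 0.0006 × 37.9627 + 0.9961 × 39.9624
= 0.11869 + 0.02278 + 39.80655 = 39.94802 Da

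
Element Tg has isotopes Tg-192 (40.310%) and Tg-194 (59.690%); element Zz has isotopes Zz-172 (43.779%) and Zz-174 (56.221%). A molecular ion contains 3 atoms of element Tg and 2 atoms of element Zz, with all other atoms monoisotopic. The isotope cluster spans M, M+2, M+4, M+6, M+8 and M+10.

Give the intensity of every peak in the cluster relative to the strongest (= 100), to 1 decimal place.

Element Tg pattern (n=3): 0.06549956 : 0.29097014 : 0.43086103 : 0.21266927
Element Zz pattern (n=2): 0.19166008 : 0.49225983 : 0.31608008
Convolve the two distributions (both contribute in 2-u steps):
  M: 0.06549956×0.19166008 = 0.012554
  M+2: 0.06549956×0.49225983 + 0.29097014×0.19166008 = 0.088010
  M+4: 0.06549956×0.31608008 + 0.29097014×0.49225983 + 0.43086103×0.19166008 = 0.246515
  M+6: 0.29097014×0.31608008 + 0.43086103×0.49225983 + 0.21266927×0.19166008 = 0.344826
  M+8: 0.43086103×0.31608008 + 0.21266927×0.49225983 = 0.240875
  M+10: 0.21266927×0.31608008 = 0.067221
Scale to base peak (0.344826) = 100: 3.6 : 25.5 : 71.5 : 100.0 : 69.9 : 19.5

3.6 : 25.5 : 71.5 : 100.0 : 69.9 : 19.5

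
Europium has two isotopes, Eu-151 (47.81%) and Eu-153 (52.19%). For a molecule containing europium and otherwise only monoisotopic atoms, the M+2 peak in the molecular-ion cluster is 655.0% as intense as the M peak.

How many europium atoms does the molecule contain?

With n Eu atoms, P(M+2)/P(M) = C(n,1)·p^(n−1)q / p^n = n·q/p = n · 0.5219/0.4781.
n = 6.550 × 0.4781/0.5219 = 6.00 ≈ 6

6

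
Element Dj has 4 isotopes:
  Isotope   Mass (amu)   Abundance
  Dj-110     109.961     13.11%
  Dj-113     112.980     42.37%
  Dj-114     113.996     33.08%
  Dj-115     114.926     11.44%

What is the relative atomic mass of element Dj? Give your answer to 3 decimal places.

Ar = Σ fᵢ·mᵢ = 0.1311 × 109.961 + 0.4237 × 112.980 + 0.3308 × 113.996 + 0.1144 × 114.926
= 14.4159 + 47.8696 + 37.7099 + 13.1475 = 113.1429 amu

113.143 amu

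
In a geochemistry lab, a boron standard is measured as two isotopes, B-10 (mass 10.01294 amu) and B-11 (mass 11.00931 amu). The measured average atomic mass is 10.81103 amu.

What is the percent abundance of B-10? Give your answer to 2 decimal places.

19.90%

With x = fraction of B-10 (so B-11 is 1 − x):
10.01294·x + 11.00931·(1 − x) = 10.81103
(10.01294 − 11.00931)·x = 10.81103 − 11.00931
x = -0.19828 / -0.99637 = 0.19900 → 19.90% B-10, 80.10% B-11.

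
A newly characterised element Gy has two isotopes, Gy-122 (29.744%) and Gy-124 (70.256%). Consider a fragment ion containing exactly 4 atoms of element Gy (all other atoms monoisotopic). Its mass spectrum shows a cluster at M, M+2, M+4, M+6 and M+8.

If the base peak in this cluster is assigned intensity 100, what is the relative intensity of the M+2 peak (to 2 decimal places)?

(0.29744 + 0.70256)^4 gives M 0.0078, M+2 0.0740, M+4 0.2620, M+6 0.4126, M+8 0.2436; the largest is M+6.
P(M+6) = C(4,3) × 0.29744^1 × 0.70256^3 = 4 × 0.29744 × 0.34677698 = 0.412581 (base)
P(M+2) = C(4,1) × 0.29744^3 × 0.70256^1 = 4 × 0.02631468 × 0.70256 = 0.073951
Relative intensity = 0.073951 / 0.412581 × 100 = 17.92

17.92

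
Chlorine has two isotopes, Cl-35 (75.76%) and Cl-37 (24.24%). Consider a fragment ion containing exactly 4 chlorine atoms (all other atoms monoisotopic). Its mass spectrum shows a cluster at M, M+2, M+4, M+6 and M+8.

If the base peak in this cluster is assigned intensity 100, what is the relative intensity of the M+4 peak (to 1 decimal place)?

48.0

Binomial terms of (0.7576 + 0.2424)^4: M 0.3294, M+2 0.4216, M+4 0.2023, M+6 0.0432, M+8 0.0035 → M+2 is the base peak.
P(M+2) = C(4,1) × 0.7576^3 × 0.2424^1 = 4 × 0.4348304 × 0.2424 = 0.421612 (base)
P(M+4) = C(4,2) × 0.7576^2 × 0.2424^2 = 6 × 0.57395776 × 0.05875776 = 0.202347
Relative intensity = 0.202347 / 0.421612 × 100 = 48.0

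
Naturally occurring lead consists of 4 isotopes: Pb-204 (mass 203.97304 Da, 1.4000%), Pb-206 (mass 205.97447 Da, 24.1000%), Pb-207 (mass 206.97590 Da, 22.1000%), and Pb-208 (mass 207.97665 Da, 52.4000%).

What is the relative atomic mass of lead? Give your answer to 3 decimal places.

Average mass = Σ (abundance × isotope mass) = 0.014000 × 203.97304 + 0.241000 × 205.97447 + 0.221000 × 206.97590 + 0.524000 × 207.97665
= 2.855623 + 49.639847 + 45.741674 + 108.979765 = 207.216909 Da

207.217 Da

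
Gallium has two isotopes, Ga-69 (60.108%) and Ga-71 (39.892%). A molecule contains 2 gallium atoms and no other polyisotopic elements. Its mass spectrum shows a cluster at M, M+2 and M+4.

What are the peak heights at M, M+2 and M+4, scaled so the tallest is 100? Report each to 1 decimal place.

Each Ga atom is independently Ga-69 (p = 0.60108) or Ga-71 (q = 0.39892); the cluster is the binomial expansion (p + q)^2.
P(M) = 0.60108^2 = 0.361297
P(M+2) = 2 × 0.60108^1 × 0.39892^1 = 0.479566
P(M+4) = 0.39892^2 = 0.159137
The M+2 peak is largest (0.479566); scaling to 100 gives 75.3 : 100.0 : 33.2.

75.3 : 100.0 : 33.2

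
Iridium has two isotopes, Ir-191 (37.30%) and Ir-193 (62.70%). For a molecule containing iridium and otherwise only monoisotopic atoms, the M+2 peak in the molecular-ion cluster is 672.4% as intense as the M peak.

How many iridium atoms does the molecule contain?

4

For n independent Ir atoms, I(M+2)/I(M) = n · (abundance Ir-193) / (abundance Ir-191) = n · 0.6270/0.3730.
n = 6.724 × 0.3730/0.6270 = 4.00 ≈ 4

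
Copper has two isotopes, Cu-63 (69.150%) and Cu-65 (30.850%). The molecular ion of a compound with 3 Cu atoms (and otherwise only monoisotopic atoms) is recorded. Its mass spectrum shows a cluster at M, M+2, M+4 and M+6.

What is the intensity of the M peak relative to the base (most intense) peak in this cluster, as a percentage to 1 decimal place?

(0.69150 + 0.30850)^3 gives M 0.3307, M+2 0.4425, M+4 0.1974, M+6 0.0294; the largest is M+2.
P(M+2) = C(3,1) × 0.69150^2 × 0.30850^1 = 3 × 0.47817225 × 0.3085 = 0.442548 (base)
P(M) = C(3,0) × 0.69150^3 × 0.30850^0 = 1 × 0.33065611 × 1.0000 = 0.330656
Relative intensity = 0.330656 / 0.442548 × 100 = 74.7

74.7%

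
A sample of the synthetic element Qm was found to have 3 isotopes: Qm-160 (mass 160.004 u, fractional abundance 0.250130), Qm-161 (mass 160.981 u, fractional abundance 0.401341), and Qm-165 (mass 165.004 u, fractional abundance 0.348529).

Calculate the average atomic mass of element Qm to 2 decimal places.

162.14 u

Average mass = Σ (abundance × isotope mass) = 0.250130 × 160.004 + 0.401341 × 160.981 + 0.348529 × 165.004
= 40.0218 + 64.6083 + 57.5087 = 162.1388 u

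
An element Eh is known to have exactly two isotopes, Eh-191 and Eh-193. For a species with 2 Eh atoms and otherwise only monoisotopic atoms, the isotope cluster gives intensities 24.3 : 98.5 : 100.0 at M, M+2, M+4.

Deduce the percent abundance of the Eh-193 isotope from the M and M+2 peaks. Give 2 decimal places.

66.96%

Write p for the Eh-191 fraction. I(M+2)/I(M) = [C(2,1)·p^1·(1−p)] / p^2 = 2·(1−p)/p = 98.5/24.3 = 4.0535
(1−p)/p = 4.0535/2 = 2.0267  ⇒  p = 1/(1 + 2.0267) = 0.3304
Eh-191: 33.04%, Eh-193: 66.96%.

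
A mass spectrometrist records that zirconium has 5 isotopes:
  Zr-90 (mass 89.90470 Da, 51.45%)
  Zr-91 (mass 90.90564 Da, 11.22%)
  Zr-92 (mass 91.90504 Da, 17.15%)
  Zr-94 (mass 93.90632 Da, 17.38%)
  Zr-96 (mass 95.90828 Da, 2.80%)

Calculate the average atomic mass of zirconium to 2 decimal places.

Ar = Σ fᵢ·mᵢ = 0.5145 × 89.90470 + 0.1122 × 90.90564 + 0.1715 × 91.90504 + 0.1738 × 93.90632 + 0.0280 × 95.90828
= 46.255968 + 10.199613 + 15.761714 + 16.320918 + 2.685432 = 91.223645 Da

91.22 Da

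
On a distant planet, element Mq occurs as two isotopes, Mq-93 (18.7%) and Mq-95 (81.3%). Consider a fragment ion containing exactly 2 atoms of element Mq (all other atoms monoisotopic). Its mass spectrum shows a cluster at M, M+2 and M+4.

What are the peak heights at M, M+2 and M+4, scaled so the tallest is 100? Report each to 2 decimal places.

5.29 : 46.00 : 100.00

The 2 Mq atoms are independent, so intensities follow the terms of (0.187 + 0.813)^2.
P(M) = 0.187^2 = 0.034969
P(M+2) = 2 × 0.187^1 × 0.813^1 = 0.304062
P(M+4) = 0.813^2 = 0.660969
The M+4 peak is largest (0.660969); scaling to 100 gives 5.29 : 46.00 : 100.00.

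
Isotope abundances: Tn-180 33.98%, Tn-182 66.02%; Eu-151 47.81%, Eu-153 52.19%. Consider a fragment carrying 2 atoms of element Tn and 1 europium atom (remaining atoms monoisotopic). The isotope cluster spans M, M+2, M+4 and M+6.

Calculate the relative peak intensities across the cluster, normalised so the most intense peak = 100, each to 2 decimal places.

Element Tn pattern (n=2): 0.11546404 : 0.44867192 : 0.43586404
Europium pattern (n=1): 0.4781 : 0.5219
Convolve the two distributions (both contribute in 2-u steps):
  M: 0.11546404×0.4781 = 0.055203
  M+2: 0.11546404×0.5219 + 0.44867192×0.4781 = 0.274771
  M+4: 0.44867192×0.5219 + 0.43586404×0.4781 = 0.442548
  M+6: 0.43586404×0.5219 = 0.227477
Scale to base peak (0.442548) = 100: 12.47 : 62.09 : 100.00 : 51.40

12.47 : 62.09 : 100.00 : 51.40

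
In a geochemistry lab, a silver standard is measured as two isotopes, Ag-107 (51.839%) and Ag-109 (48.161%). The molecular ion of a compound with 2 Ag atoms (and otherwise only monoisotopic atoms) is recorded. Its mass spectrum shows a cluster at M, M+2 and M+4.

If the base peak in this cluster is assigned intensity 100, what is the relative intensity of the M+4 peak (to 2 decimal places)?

(0.51839 + 0.48161)^2 gives M 0.2687, M+2 0.4993, M+4 0.2319; the largest is M+2.
P(M+2) = C(2,1) × 0.51839^1 × 0.48161^1 = 2 × 0.51839 × 0.48161 = 0.499324 (base)
P(M+4) = C(2,2) × 0.51839^0 × 0.48161^2 = 1 × 1.0000 × 0.23194819 = 0.231948
Relative intensity = 0.231948 / 0.499324 × 100 = 46.45

46.45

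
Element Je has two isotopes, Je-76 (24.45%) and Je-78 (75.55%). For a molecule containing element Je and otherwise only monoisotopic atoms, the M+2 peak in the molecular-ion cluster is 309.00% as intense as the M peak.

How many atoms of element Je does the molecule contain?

With n Je atoms, P(M+2)/P(M) = C(n,1)·p^(n−1)q / p^n = n·q/p = n · 0.7555/0.2445.
n = 3.0900 × 0.2445/0.7555 = 1.00 ≈ 1

1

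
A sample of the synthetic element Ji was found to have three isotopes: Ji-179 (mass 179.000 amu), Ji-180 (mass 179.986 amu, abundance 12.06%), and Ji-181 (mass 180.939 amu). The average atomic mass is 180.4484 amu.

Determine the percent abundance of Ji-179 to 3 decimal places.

19.374%

The remaining 87.94% is split between Ji-179 (fraction x) and Ji-181 (fraction 0.8794 − x).
Substituting: 179.000x + 180.939(0.8794 − x) = 158.7420884
(179.000 − 180.939)x = -0.3756682  ⇒  x = 0.19374, y = 0.68566
Ji-179: 19.374%, Ji-181: 68.566%.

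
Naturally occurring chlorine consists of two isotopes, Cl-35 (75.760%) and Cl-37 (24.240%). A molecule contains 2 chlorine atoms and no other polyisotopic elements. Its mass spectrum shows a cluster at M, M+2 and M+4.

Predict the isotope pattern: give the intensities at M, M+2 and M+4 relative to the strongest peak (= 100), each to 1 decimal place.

Expanding (0.75760 + 0.24240)^2:
P(M) = 0.75760^2 = 0.573958
P(M+2) = 2 × 0.75760^1 × 0.24240^1 = 0.367284
P(M+4) = 0.24240^2 = 0.058758
The M peak is largest (0.573958); scaling to 100 gives 100.0 : 64.0 : 10.2.

100.0 : 64.0 : 10.2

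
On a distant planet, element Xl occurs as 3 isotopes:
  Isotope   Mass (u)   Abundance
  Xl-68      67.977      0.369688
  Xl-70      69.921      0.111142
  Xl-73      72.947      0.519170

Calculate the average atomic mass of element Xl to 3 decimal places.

70.773 u

Ar = Σ fᵢ·mᵢ = 0.369688 × 67.977 + 0.111142 × 69.921 + 0.519170 × 72.947
= 25.1303 + 7.7712 + 37.8719 = 70.7734 u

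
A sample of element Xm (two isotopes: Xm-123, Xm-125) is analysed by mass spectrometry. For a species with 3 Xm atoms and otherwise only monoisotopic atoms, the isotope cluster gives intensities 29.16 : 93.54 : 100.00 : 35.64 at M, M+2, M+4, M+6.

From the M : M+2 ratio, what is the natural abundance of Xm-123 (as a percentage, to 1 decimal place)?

Write p for the Xm-123 fraction. I(M+2)/I(M) = [C(3,1)·p^2·(1−p)] / p^3 = 3·(1−p)/p = 93.54/29.16 = 3.2078
(1−p)/p = 3.2078/3 = 1.0693  ⇒  p = 1/(1 + 1.0693) = 0.4833
Xm-123: 48.3%, Xm-125: 51.7%.

48.3%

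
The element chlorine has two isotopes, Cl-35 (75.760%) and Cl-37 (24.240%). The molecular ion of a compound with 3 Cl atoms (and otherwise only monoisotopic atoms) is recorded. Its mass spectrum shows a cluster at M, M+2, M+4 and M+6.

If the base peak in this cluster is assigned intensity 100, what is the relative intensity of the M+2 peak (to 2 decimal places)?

95.99

Term probabilities: M 0.4348, M+2 0.4174, M+4 0.1335, M+6 0.0142. Base peak = M.
P(M) = C(3,0) × 0.75760^3 × 0.24240^0 = 1 × 0.4348304 × 1.0000 = 0.434830 (base)
P(M+2) = C(3,1) × 0.75760^2 × 0.24240^1 = 3 × 0.57395776 × 0.2424 = 0.417382
Relative intensity = 0.417382 / 0.434830 × 100 = 95.99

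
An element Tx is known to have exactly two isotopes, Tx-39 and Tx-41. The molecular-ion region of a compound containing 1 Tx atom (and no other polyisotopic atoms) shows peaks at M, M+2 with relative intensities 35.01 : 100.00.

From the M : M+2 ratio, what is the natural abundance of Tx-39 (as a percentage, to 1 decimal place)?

Let p = fractional abundance of Tx-39. I(M+2)/I(M) = [C(1,1)·p^0·(1−p)] / p^1 = 1·(1−p)/p = 100.00/35.01 = 2.8563
(1−p)/p = 2.8563/1 = 2.8563  ⇒  p = 1/(1 + 2.8563) = 0.2593
Tx-39: 25.9%, Tx-41: 74.1%.

25.9%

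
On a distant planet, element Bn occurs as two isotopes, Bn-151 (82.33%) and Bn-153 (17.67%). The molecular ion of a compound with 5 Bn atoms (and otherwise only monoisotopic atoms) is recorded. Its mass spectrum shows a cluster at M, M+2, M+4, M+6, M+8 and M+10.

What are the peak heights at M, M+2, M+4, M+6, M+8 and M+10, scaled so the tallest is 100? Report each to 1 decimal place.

The 5 Bn atoms are independent, so intensities follow the terms of (0.8233 + 0.1767)^5.
P(M) = 0.8233^5 = 0.378260
P(M+2) = 5 × 0.8233^4 × 0.1767^1 = 0.405919
P(M+4) = 10 × 0.8233^3 × 0.1767^2 = 0.174240
P(M+6) = 10 × 0.8233^2 × 0.1767^3 = 0.037396
P(M+8) = 5 × 0.8233^1 × 0.1767^4 = 0.004013
P(M+10) = 0.1767^5 = 0.000172
The M+2 peak is largest (0.405919); scaling to 100 gives 93.2 : 100.0 : 42.9 : 9.2 : 1.0 : 0.0.

93.2 : 100.0 : 42.9 : 9.2 : 1.0 : 0.0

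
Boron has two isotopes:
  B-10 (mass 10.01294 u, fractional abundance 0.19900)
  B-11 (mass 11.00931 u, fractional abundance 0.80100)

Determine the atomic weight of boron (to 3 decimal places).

Ar = Σ fᵢ·mᵢ = 0.19900 × 10.01294 + 0.80100 × 11.00931
= 1.992575 + 8.818457 = 10.811032 u

10.811 u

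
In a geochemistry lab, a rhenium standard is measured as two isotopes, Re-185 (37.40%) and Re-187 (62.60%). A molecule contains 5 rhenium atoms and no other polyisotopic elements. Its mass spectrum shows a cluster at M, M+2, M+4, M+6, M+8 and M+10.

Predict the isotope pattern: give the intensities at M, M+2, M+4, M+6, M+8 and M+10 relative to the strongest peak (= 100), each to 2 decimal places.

Each Re atom is independently Re-185 (p = 0.3740) or Re-187 (q = 0.6260); the cluster is the binomial expansion (p + q)^5.
P(M) = 0.3740^5 = 0.007317
P(M+2) = 5 × 0.3740^4 × 0.6260^1 = 0.061239
P(M+4) = 10 × 0.3740^3 × 0.6260^2 = 0.205005
P(M+6) = 10 × 0.3740^2 × 0.6260^3 = 0.343136
P(M+8) = 5 × 0.3740^1 × 0.6260^4 = 0.287170
P(M+10) = 0.6260^5 = 0.096133
The M+6 peak is largest (0.343136); scaling to 100 gives 2.13 : 17.85 : 59.74 : 100.00 : 83.69 : 28.02.

2.13 : 17.85 : 59.74 : 100.00 : 83.69 : 28.02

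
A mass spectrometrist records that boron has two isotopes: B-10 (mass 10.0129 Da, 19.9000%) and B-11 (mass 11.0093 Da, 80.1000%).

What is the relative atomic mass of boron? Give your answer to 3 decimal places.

10.811 Da

Average mass = Σ (abundance × isotope mass) = 0.199000 × 10.0129 + 0.801000 × 11.0093
= 1.99257 + 8.81845 = 10.81102 Da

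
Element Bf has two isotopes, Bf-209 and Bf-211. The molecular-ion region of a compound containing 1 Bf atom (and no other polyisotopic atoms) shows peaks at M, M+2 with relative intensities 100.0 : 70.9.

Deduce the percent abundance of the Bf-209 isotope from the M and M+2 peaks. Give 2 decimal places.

Let p = fractional abundance of Bf-209. I(M+2)/I(M) = [C(1,1)·p^0·(1−p)] / p^1 = 1·(1−p)/p = 70.9/100.0 = 0.7090
(1−p)/p = 0.7090/1 = 0.7090  ⇒  p = 1/(1 + 0.7090) = 0.5851
Bf-209: 58.51%, Bf-211: 41.49%.

58.51%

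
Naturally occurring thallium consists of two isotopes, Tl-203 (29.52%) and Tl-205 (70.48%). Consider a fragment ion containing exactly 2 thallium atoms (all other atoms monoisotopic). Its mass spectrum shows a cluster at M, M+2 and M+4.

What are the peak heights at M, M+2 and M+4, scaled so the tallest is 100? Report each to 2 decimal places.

Expanding (0.2952 + 0.7048)^2:
P(M) = 0.2952^2 = 0.087143
P(M+2) = 2 × 0.2952^1 × 0.7048^1 = 0.416114
P(M+4) = 0.7048^2 = 0.496743
The M+4 peak is largest (0.496743); scaling to 100 gives 17.54 : 83.77 : 100.00.

17.54 : 83.77 : 100.00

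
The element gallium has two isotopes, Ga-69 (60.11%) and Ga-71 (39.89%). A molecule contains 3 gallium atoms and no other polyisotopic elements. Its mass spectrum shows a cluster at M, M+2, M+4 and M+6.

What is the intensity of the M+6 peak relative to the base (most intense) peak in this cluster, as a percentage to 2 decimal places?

14.68%

Binomial terms of (0.6011 + 0.3989)^3: M 0.2172, M+2 0.4324, M+4 0.2869, M+6 0.0635 → M+2 is the base peak.
P(M+2) = C(3,1) × 0.6011^2 × 0.3989^1 = 3 × 0.36132121 × 0.3989 = 0.432393 (base)
P(M+6) = C(3,3) × 0.6011^0 × 0.3989^3 = 1 × 1.0000 × 0.06347345 = 0.063473
Relative intensity = 0.063473 / 0.432393 × 100 = 14.68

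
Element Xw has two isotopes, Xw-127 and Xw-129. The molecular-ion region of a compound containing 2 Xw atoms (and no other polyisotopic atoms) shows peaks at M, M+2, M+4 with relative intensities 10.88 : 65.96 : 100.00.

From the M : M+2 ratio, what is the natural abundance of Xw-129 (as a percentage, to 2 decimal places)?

75.19%

Let p = fractional abundance of Xw-127. I(M+2)/I(M) = [C(2,1)·p^1·(1−p)] / p^2 = 2·(1−p)/p = 65.96/10.88 = 6.0625
(1−p)/p = 6.0625/2 = 3.0312  ⇒  p = 1/(1 + 3.0312) = 0.2481
Xw-127: 24.81%, Xw-129: 75.19%.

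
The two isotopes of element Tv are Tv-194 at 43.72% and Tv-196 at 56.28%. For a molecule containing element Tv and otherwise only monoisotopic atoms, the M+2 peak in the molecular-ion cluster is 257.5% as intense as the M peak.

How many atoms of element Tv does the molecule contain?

2

With n Tv atoms, P(M+2)/P(M) = C(n,1)·p^(n−1)q / p^n = n·q/p = n · 0.5628/0.4372.
n = 2.575 × 0.4372/0.5628 = 2.00 ≈ 2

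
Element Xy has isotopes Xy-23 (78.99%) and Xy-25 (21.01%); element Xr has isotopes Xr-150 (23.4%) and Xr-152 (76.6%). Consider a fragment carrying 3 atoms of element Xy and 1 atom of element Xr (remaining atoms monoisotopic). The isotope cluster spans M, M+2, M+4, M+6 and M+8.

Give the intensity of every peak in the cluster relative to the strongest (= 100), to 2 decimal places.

24.56 : 100.00 : 69.37 : 17.53 : 1.51

Element Xy pattern (n=3): 0.49285179 : 0.39327065 : 0.10460332 : 0.00927424
Element Xr pattern (n=1): 0.2340 : 0.7660
Convolve the two distributions (both contribute in 2-u steps):
  M: 0.49285179×0.2340 = 0.115327
  M+2: 0.49285179×0.7660 + 0.39327065×0.2340 = 0.469550
  M+4: 0.39327065×0.7660 + 0.10460332×0.2340 = 0.325722
  M+6: 0.10460332×0.7660 + 0.00927424×0.2340 = 0.082296
  M+8: 0.00927424×0.7660 = 0.007104
Scale to base peak (0.469550) = 100: 24.56 : 100.00 : 69.37 : 17.53 : 1.51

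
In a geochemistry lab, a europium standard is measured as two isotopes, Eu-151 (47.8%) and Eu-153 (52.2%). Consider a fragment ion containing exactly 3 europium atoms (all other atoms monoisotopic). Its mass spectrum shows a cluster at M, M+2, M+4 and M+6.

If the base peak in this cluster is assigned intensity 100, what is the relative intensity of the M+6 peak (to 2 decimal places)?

36.40

Binomial terms of (0.478 + 0.522)^3: M 0.1092, M+2 0.3578, M+4 0.3907, M+6 0.1422 → M+4 is the base peak.
P(M+4) = C(3,2) × 0.478^1 × 0.522^2 = 3 × 0.4780 × 0.272484 = 0.390742 (base)
P(M+6) = C(3,3) × 0.478^0 × 0.522^3 = 1 × 1.0000 × 0.14223665 = 0.142237
Relative intensity = 0.142237 / 0.390742 × 100 = 36.40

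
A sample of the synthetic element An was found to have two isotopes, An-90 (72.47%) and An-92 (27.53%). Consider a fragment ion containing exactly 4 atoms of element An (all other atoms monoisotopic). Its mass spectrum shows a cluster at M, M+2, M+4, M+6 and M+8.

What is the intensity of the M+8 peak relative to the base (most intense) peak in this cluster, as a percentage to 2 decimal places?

1.37%

Term probabilities: M 0.2758, M+2 0.4191, M+4 0.2388, M+6 0.0605, M+8 0.0057. Base peak = M+2.
P(M+2) = C(4,1) × 0.7247^3 × 0.2753^1 = 4 × 0.38060526 × 0.2753 = 0.419123 (base)
P(M+8) = C(4,4) × 0.7247^0 × 0.2753^4 = 1 × 1.0000 × 0.00574414 = 0.005744
Relative intensity = 0.005744 / 0.419123 × 100 = 1.37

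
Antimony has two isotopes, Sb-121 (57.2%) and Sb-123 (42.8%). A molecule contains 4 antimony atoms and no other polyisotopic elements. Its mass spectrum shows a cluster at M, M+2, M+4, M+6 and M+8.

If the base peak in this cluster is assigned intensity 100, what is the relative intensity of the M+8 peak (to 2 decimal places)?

(0.572 + 0.428)^4 gives M 0.1070, M+2 0.3204, M+4 0.3596, M+6 0.1794, M+8 0.0336; the largest is M+4.
P(M+4) = C(4,2) × 0.572^2 × 0.428^2 = 6 × 0.327184 × 0.183184 = 0.359609 (base)
P(M+8) = C(4,4) × 0.572^0 × 0.428^4 = 1 × 1.0000 × 0.03355638 = 0.033556
Relative intensity = 0.033556 / 0.359609 × 100 = 9.33

9.33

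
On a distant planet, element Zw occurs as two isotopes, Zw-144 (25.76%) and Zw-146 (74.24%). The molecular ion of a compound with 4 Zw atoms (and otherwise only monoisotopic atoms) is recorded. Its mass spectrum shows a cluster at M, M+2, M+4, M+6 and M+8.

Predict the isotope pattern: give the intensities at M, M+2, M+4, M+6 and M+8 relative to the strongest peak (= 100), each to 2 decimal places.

Each Zw atom is independently Zw-144 (p = 0.2576) or Zw-146 (q = 0.7424); the cluster is the binomial expansion (p + q)^4.
P(M) = 0.2576^4 = 0.004403
P(M+2) = 4 × 0.2576^3 × 0.7424^1 = 0.050762
P(M+4) = 6 × 0.2576^2 × 0.7424^2 = 0.219442
P(M+6) = 4 × 0.2576^1 × 0.7424^3 = 0.421619
P(M+8) = 0.7424^4 = 0.303775
The M+6 peak is largest (0.421619); scaling to 100 gives 1.04 : 12.04 : 52.05 : 100.00 : 72.05.

1.04 : 12.04 : 52.05 : 100.00 : 72.05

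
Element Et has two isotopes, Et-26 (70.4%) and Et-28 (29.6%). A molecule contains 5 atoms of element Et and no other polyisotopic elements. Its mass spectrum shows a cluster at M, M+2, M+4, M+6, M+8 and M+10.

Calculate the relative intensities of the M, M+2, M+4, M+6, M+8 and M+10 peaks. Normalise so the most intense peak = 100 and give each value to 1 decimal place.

The 5 Et atoms are independent, so intensities follow the terms of (0.704 + 0.296)^5.
P(M) = 0.704^5 = 0.172927
P(M+2) = 5 × 0.704^4 × 0.296^1 = 0.363540
P(M+4) = 10 × 0.704^3 × 0.296^2 = 0.305704
P(M+6) = 10 × 0.704^2 × 0.296^3 = 0.128535
P(M+8) = 5 × 0.704^1 × 0.296^4 = 0.027022
P(M+10) = 0.296^5 = 0.002272
The M+2 peak is largest (0.363540); scaling to 100 gives 47.6 : 100.0 : 84.1 : 35.4 : 7.4 : 0.6.

47.6 : 100.0 : 84.1 : 35.4 : 7.4 : 0.6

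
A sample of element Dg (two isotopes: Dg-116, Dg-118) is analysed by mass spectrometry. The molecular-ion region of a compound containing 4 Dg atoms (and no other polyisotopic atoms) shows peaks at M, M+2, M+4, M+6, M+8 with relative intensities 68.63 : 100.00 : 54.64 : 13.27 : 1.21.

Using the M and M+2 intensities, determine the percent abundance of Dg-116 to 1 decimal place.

If p is the fraction of Dg that is Dg-116, then I(M+2)/I(M) = [C(4,1)·p^3·(1−p)] / p^4 = 4·(1−p)/p = 100.00/68.63 = 1.4571
(1−p)/p = 1.4571/4 = 0.3643  ⇒  p = 1/(1 + 0.3643) = 0.7330
Dg-116: 73.3%, Dg-118: 26.7%.

73.3%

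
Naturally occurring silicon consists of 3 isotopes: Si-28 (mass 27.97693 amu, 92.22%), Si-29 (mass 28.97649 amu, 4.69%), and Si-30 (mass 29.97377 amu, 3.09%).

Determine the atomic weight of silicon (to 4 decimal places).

Average mass = Σ (abundance × isotope mass) = 0.9222 × 27.97693 + 0.0469 × 28.97649 + 0.0309 × 29.97377
= 25.800325 + 1.358997 + 0.926189 = 28.085511 amu

28.0855 amu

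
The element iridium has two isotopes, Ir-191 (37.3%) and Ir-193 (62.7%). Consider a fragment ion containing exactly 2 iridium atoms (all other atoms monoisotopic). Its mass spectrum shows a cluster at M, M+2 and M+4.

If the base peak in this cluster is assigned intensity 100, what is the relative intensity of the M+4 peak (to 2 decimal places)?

84.05

Term probabilities: M 0.1391, M+2 0.4677, M+4 0.3931. Base peak = M+2.
P(M+2) = C(2,1) × 0.373^1 × 0.627^1 = 2 × 0.3730 × 0.6270 = 0.467742 (base)
P(M+4) = C(2,2) × 0.373^0 × 0.627^2 = 1 × 1.0000 × 0.393129 = 0.393129
Relative intensity = 0.393129 / 0.467742 × 100 = 84.05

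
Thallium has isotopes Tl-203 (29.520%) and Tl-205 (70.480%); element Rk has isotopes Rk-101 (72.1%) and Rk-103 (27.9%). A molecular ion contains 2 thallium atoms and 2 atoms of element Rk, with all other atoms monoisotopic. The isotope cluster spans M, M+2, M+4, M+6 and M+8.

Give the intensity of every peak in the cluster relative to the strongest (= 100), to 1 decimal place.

Thallium pattern (n=2): 0.08714304 : 0.41611392 : 0.49674304
Element Rk pattern (n=2): 0.519841 : 0.402318 : 0.077841
Convolve the two distributions (both contribute in 2-u steps):
  M: 0.08714304×0.519841 = 0.045301
  M+2: 0.08714304×0.402318 + 0.41611392×0.519841 = 0.251372
  M+4: 0.08714304×0.077841 + 0.41611392×0.402318 + 0.49674304×0.519841 = 0.432421
  M+6: 0.41611392×0.077841 + 0.49674304×0.402318 = 0.232239
  M+8: 0.49674304×0.077841 = 0.038667
Scale to base peak (0.432421) = 100: 10.5 : 58.1 : 100.0 : 53.7 : 8.9

10.5 : 58.1 : 100.0 : 53.7 : 8.9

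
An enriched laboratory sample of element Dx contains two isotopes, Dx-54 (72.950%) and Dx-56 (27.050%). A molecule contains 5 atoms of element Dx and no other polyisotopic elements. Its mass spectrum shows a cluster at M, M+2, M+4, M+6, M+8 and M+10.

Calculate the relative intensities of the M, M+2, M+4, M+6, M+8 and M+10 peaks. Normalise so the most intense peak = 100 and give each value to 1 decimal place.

Each Dx atom is independently Dx-54 (p = 0.72950) or Dx-56 (q = 0.27050); the cluster is the binomial expansion (p + q)^5.
P(M) = 0.72950^5 = 0.206598
P(M+2) = 5 × 0.72950^4 × 0.27050^1 = 0.383035
P(M+4) = 10 × 0.72950^3 × 0.27050^2 = 0.284060
P(M+6) = 10 × 0.72950^2 × 0.27050^3 = 0.105330
P(M+8) = 5 × 0.72950^1 × 0.27050^4 = 0.019528
P(M+10) = 0.27050^5 = 0.001448
The M+2 peak is largest (0.383035); scaling to 100 gives 53.9 : 100.0 : 74.2 : 27.5 : 5.1 : 0.4.

53.9 : 100.0 : 74.2 : 27.5 : 5.1 : 0.4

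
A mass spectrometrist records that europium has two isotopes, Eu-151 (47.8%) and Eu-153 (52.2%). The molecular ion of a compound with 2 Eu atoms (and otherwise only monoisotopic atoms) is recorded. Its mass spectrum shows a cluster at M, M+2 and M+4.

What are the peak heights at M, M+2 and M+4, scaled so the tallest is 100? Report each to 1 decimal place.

The 2 Eu atoms are independent, so intensities follow the terms of (0.478 + 0.522)^2.
P(M) = 0.478^2 = 0.228484
P(M+2) = 2 × 0.478^1 × 0.522^1 = 0.499032
P(M+4) = 0.522^2 = 0.272484
The M+2 peak is largest (0.499032); scaling to 100 gives 45.8 : 100.0 : 54.6.

45.8 : 100.0 : 54.6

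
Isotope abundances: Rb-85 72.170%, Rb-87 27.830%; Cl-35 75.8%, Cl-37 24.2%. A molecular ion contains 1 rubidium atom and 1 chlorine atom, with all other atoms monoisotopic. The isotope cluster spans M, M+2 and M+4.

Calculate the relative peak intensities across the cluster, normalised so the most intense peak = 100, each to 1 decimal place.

100.0 : 70.5 : 12.3

Rubidium pattern (n=1): 0.7217 : 0.2783
Chlorine pattern (n=1): 0.7580 : 0.2420
Convolve the two distributions (both contribute in 2-u steps):
  M: 0.7217×0.7580 = 0.547049
  M+2: 0.7217×0.2420 + 0.2783×0.7580 = 0.385603
  M+4: 0.2783×0.2420 = 0.067349
Scale to base peak (0.547049) = 100: 100.0 : 70.5 : 12.3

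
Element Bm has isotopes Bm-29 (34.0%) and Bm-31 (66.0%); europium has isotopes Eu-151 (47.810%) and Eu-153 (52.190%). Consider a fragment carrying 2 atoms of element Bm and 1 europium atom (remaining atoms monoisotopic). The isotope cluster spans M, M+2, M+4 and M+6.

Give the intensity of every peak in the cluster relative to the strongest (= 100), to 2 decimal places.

12.49 : 62.13 : 100.00 : 51.38

Element Bm pattern (n=2): 0.1156 : 0.4488 : 0.4356
Europium pattern (n=1): 0.4781 : 0.5219
Convolve the two distributions (both contribute in 2-u steps):
  M: 0.1156×0.4781 = 0.055268
  M+2: 0.1156×0.5219 + 0.4488×0.4781 = 0.274903
  M+4: 0.4488×0.5219 + 0.4356×0.4781 = 0.442489
  M+6: 0.4356×0.5219 = 0.227340
Scale to base peak (0.442489) = 100: 12.49 : 62.13 : 100.00 : 51.38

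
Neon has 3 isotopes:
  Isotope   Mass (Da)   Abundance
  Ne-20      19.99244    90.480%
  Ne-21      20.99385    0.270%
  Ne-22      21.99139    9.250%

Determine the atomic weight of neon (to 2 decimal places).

The abundance-weighted mean is 0.90480 × 19.99244 + 0.00270 × 20.99385 + 0.09250 × 21.99139
= 18.089160 + 0.056683 + 2.034204 = 20.180047 Da

20.18 Da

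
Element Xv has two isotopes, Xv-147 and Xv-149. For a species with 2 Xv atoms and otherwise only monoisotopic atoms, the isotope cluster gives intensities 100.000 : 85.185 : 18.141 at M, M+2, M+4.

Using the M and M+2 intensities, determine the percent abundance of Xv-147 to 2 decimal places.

If p is the fraction of Xv that is Xv-147, then I(M+2)/I(M) = [C(2,1)·p^1·(1−p)] / p^2 = 2·(1−p)/p = 85.185/100.000 = 0.8518
(1−p)/p = 0.8518/2 = 0.4259  ⇒  p = 1/(1 + 0.4259) = 0.7013
Xv-147: 70.13%, Xv-149: 29.87%.

70.13%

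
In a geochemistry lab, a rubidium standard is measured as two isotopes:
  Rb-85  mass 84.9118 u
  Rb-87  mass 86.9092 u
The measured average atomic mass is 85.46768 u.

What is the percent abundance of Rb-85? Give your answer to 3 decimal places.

72.170%

With x = fraction of Rb-85 (so Rb-87 is 1 − x):
84.9118·x + 86.9092·(1 − x) = 85.46768
(84.9118 − 86.9092)·x = 85.46768 − 86.9092
x = -1.44152 / -1.9974 = 0.72170 → 72.170% Rb-85, 27.830% Rb-87.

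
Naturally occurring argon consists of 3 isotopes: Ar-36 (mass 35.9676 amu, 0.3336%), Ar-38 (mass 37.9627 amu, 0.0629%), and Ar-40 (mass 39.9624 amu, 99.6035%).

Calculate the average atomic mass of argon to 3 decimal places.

39.948 amu

Average mass = Σ (abundance × isotope mass) = 0.003336 × 35.9676 + 0.000629 × 37.9627 + 0.996035 × 39.9624
= 0.11999 + 0.02388 + 39.80395 = 39.94782 amu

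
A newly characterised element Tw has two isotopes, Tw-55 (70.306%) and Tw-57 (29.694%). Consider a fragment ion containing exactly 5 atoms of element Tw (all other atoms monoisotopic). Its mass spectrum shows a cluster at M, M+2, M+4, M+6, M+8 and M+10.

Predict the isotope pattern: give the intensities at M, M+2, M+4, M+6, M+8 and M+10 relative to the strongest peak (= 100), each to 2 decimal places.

47.35 : 100.00 : 84.47 : 35.68 : 7.53 : 0.64

Expanding (0.70306 + 0.29694)^5:
P(M) = 0.70306^5 = 0.171776
P(M+2) = 5 × 0.70306^4 × 0.29694^1 = 0.362751
P(M+4) = 10 × 0.70306^3 × 0.29694^2 = 0.306418
P(M+6) = 10 × 0.70306^2 × 0.29694^3 = 0.129417
P(M+8) = 5 × 0.70306^1 × 0.29694^4 = 0.027330
P(M+10) = 0.29694^5 = 0.002309
The M+2 peak is largest (0.362751); scaling to 100 gives 47.35 : 100.00 : 84.47 : 35.68 : 7.53 : 0.64.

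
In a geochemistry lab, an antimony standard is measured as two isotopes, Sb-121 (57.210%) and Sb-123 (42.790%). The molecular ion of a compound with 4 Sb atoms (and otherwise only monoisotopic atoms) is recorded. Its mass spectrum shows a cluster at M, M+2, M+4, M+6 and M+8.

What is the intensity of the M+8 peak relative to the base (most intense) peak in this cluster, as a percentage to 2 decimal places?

9.32%

Binomial terms of (0.57210 + 0.42790)^4: M 0.1071, M+2 0.3205, M+4 0.3596, M+6 0.1793, M+8 0.0335 → M+4 is the base peak.
P(M+4) = C(4,2) × 0.57210^2 × 0.42790^2 = 6 × 0.32729841 × 0.18309841 = 0.359567 (base)
P(M+8) = C(4,4) × 0.57210^0 × 0.42790^4 = 1 × 1.0000 × 0.03352503 = 0.033525
Relative intensity = 0.033525 / 0.359567 × 100 = 9.32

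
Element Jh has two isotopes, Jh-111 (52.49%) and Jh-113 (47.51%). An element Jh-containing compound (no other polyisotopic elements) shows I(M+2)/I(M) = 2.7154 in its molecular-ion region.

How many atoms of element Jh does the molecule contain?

With n Jh atoms, P(M+2)/P(M) = C(n,1)·p^(n−1)q / p^n = n·q/p = n · 0.4751/0.5249.
n = 2.7154 × 0.5249/0.4751 = 3.00 ≈ 3

3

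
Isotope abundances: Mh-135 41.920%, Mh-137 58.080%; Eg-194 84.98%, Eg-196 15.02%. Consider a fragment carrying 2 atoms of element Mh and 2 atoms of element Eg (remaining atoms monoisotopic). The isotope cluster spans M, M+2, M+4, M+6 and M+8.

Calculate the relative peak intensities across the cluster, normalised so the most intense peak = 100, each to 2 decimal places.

Element Mh pattern (n=2): 0.17572864 : 0.48694272 : 0.33732864
Element Eg pattern (n=2): 0.72216004 : 0.25527992 : 0.02256004
Convolve the two distributions (both contribute in 2-u steps):
  M: 0.17572864×0.72216004 = 0.126904
  M+2: 0.17572864×0.25527992 + 0.48694272×0.72216004 = 0.396511
  M+4: 0.17572864×0.02256004 + 0.48694272×0.25527992 + 0.33732864×0.72216004 = 0.371876
  M+6: 0.48694272×0.02256004 + 0.33732864×0.25527992 = 0.097099
  M+8: 0.33732864×0.02256004 = 0.007610
Scale to base peak (0.396511) = 100: 32.01 : 100.00 : 93.79 : 24.49 : 1.92

32.01 : 100.00 : 93.79 : 24.49 : 1.92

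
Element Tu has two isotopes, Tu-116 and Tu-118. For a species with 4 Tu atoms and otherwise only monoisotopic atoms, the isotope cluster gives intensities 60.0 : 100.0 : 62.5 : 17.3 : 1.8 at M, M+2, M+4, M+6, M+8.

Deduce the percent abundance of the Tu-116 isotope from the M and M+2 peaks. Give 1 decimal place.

70.6%

Let p = fractional abundance of Tu-116. I(M+2)/I(M) = [C(4,1)·p^3·(1−p)] / p^4 = 4·(1−p)/p = 100.0/60.0 = 1.6667
(1−p)/p = 1.6667/4 = 0.4167  ⇒  p = 1/(1 + 0.4167) = 0.7059
Tu-116: 70.6%, Tu-118: 29.4%.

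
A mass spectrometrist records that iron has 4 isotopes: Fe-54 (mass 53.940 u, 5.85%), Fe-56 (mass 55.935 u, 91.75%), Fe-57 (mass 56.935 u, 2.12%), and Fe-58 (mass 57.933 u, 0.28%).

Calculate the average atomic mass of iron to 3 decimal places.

55.845 u

Weight each isotope mass by its fractional abundance: 0.0585 × 53.940 + 0.9175 × 55.935 + 0.0212 × 56.935 + 0.0028 × 57.933
= 3.1555 + 51.3204 + 1.2070 + 0.1622 = 55.8451 u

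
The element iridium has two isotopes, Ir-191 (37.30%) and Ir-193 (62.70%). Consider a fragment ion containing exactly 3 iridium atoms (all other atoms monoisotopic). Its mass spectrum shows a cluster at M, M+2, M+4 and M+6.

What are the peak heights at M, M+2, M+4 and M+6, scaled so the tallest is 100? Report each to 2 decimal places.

11.80 : 59.49 : 100.00 : 56.03

Each Ir atom is independently Ir-191 (p = 0.3730) or Ir-193 (q = 0.6270); the cluster is the binomial expansion (p + q)^3.
P(M) = 0.3730^3 = 0.051895
P(M+2) = 3 × 0.3730^2 × 0.6270^1 = 0.261702
P(M+4) = 3 × 0.3730^1 × 0.6270^2 = 0.439911
P(M+6) = 0.6270^3 = 0.246492
The M+4 peak is largest (0.439911); scaling to 100 gives 11.80 : 59.49 : 100.00 : 56.03.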